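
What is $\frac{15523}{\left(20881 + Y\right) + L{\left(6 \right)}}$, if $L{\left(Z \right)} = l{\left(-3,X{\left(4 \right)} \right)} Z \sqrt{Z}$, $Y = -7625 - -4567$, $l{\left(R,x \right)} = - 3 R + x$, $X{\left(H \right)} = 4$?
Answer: $\frac{7094011}{8144175} - \frac{31046 \sqrt{6}}{8144175} \approx 0.86172$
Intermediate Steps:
$l{\left(R,x \right)} = x - 3 R$
$Y = -3058$ ($Y = -7625 + 4567 = -3058$)
$L{\left(Z \right)} = 13 Z^{\frac{3}{2}}$ ($L{\left(Z \right)} = \left(4 - -9\right) Z \sqrt{Z} = \left(4 + 9\right) Z \sqrt{Z} = 13 Z \sqrt{Z} = 13 Z^{\frac{3}{2}}$)
$\frac{15523}{\left(20881 + Y\right) + L{\left(6 \right)}} = \frac{15523}{\left(20881 - 3058\right) + 13 \cdot 6^{\frac{3}{2}}} = \frac{15523}{17823 + 13 \cdot 6 \sqrt{6}} = \frac{15523}{17823 + 78 \sqrt{6}}$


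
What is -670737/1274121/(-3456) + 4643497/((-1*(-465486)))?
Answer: 1135961737380703/113872413658752 ≈ 9.9757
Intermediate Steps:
-670737/1274121/(-3456) + 4643497/((-1*(-465486))) = -670737*1/1274121*(-1/3456) + 4643497/465486 = -223579/424707*(-1/3456) + 4643497*(1/465486) = 223579/1467787392 + 4643497/465486 = 1135961737380703/113872413658752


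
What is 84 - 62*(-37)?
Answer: 2378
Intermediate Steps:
84 - 62*(-37) = 84 + 2294 = 2378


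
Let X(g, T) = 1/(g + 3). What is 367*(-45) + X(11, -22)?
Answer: -231209/14 ≈ -16515.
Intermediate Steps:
X(g, T) = 1/(3 + g)
367*(-45) + X(11, -22) = 367*(-45) + 1/(3 + 11) = -16515 + 1/14 = -231209/14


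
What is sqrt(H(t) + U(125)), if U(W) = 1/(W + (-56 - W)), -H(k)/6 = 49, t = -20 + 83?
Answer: I*sqrt(230510)/28 ≈ 17.147*I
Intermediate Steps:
t = 63
H(k) = -294 (H(k) = -6*49 = -294)
U(W) = -1/56 (U(W) = 1/(-56) = -1/56)
sqrt(H(t) + U(125)) = sqrt(-294 - 1/56) = sqrt(-16465/56) = I*sqrt(230510)/28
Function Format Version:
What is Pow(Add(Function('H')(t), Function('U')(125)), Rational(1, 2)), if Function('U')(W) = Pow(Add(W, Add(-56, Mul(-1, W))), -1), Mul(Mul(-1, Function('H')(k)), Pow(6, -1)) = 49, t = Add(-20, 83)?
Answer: Mul(Rational(1, 28), I, Pow(230510, Rational(1, 2))) ≈ Mul(17.147, I)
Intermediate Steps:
t = 63
Function('H')(k) = -294 (Function('H')(k) = Mul(-6, 49) = -294)
Function('U')(W) = Rational(-1, 56) (Function('U')(W) = Pow(-56, -1) = Rational(-1, 56))
Pow(Add(Function('H')(t), Function('U')(125)), Rational(1, 2)) = Pow(Add(-294, Rational(-1, 56)), Rational(1, 2)) = Pow(Rational(-16465, 56), Rational(1, 2)) = Mul(Rational(1, 28), I, Pow(230510, Rational(1, 2)))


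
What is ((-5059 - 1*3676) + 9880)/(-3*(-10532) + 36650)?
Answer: 1145/68246 ≈ 0.016778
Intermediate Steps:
((-5059 - 1*3676) + 9880)/(-3*(-10532) + 36650) = ((-5059 - 3676) + 9880)/(31596 + 36650) = (-8735 + 9880)/68246 = 1145*(1/68246) = 1145/68246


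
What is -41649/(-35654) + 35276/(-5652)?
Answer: -255582589/50379102 ≈ -5.0732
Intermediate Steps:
-41649/(-35654) + 35276/(-5652) = -41649*(-1/35654) + 35276*(-1/5652) = 41649/35654 - 8819/1413 = -255582589/50379102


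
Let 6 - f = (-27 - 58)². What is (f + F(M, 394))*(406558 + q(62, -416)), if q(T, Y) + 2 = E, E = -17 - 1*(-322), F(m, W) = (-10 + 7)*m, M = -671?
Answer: -2118118366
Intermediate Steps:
f = -7219 (f = 6 - (-27 - 58)² = 6 - 1*(-85)² = 6 - 1*7225 = 6 - 7225 = -7219)
F(m, W) = -3*m
E = 305 (E = -17 + 322 = 305)
q(T, Y) = 303 (q(T, Y) = -2 + 305 = 303)
(f + F(M, 394))*(406558 + q(62, -416)) = (-7219 - 3*(-671))*(406558 + 303) = (-7219 + 2013)*406861 = -5206*406861 = -2118118366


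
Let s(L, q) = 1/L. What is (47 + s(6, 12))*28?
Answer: 3962/3 ≈ 1320.7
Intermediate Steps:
(47 + s(6, 12))*28 = (47 + 1/6)*28 = (47 + ⅙)*28 = (283/6)*28 = 3962/3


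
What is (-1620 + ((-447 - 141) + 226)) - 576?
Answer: -2558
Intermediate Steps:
(-1620 + ((-447 - 141) + 226)) - 576 = (-1620 + (-588 + 226)) - 576 = (-1620 - 362) - 576 = -1982 - 576 = -2558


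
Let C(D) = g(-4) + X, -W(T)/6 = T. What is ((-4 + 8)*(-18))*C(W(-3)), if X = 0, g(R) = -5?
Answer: 360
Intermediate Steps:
W(T) = -6*T
C(D) = -5 (C(D) = -5 + 0 = -5)
((-4 + 8)*(-18))*C(W(-3)) = ((-4 + 8)*(-18))*(-5) = (4*(-18))*(-5) = -72*(-5) = 360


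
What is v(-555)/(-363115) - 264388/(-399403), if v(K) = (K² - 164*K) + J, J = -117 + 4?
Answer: -63331388976/145029220345 ≈ -0.43668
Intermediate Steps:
J = -113
v(K) = -113 + K² - 164*K (v(K) = (K² - 164*K) - 113 = -113 + K² - 164*K)
v(-555)/(-363115) - 264388/(-399403) = (-113 + (-555)² - 164*(-555))/(-363115) - 264388/(-399403) = (-113 + 308025 + 91020)*(-1/363115) - 264388*(-1/399403) = 398932*(-1/363115) + 264388/399403 = -398932/363115 + 264388/399403 = -63331388976/145029220345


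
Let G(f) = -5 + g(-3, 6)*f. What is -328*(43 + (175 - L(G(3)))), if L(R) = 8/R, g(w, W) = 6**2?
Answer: -7362288/103 ≈ -71479.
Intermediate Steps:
g(w, W) = 36
G(f) = -5 + 36*f
-328*(43 + (175 - L(G(3)))) = -328*(43 + (175 - 8/(-5 + 36*3))) = -328*(43 + (175 - 8/(-5 + 108))) = -328*(43 + (175 - 8/103)) = -328*(43 + 18017/103) = -328*22446/103 = -7362288/103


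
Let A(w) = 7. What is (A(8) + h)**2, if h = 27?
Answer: 1156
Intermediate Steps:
(A(8) + h)**2 = (7 + 27)**2 = 34**2 = 1156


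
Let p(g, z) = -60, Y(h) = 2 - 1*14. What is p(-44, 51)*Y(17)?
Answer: 720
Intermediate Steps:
Y(h) = -12 (Y(h) = 2 - 14 = -12)
p(-44, 51)*Y(17) = -60*(-12) = 720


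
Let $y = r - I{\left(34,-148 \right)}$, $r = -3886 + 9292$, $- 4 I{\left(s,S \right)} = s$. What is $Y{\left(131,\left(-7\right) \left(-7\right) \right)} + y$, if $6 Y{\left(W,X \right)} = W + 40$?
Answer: $5443$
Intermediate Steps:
$Y{\left(W,X \right)} = \frac{20}{3} + \frac{W}{6}$ ($Y{\left(W,X \right)} = \frac{W + 40}{6} = \frac{40 + W}{6} = \frac{20}{3} + \frac{W}{6}$)
$I{\left(s,S \right)} = - \frac{s}{4}$
$r = 5406$
$y = \frac{10829}{2}$ ($y = 5406 - \left(- \frac{1}{4}\right) 34 = 5406 - - \frac{17}{2} = 5406 + \frac{17}{2} = \frac{10829}{2} \approx 5414.5$)
$Y{\left(131,\left(-7\right) \left(-7\right) \right)} + y = \left(\frac{20}{3} + \frac{1}{6} \cdot 131\right) + \frac{10829}{2} = \left(\frac{20}{3} + \frac{131}{6}\right) + \frac{10829}{2} = \frac{57}{2} + \frac{10829}{2} = 5443$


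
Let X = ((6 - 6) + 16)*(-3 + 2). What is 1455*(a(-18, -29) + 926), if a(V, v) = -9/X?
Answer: 21570375/16 ≈ 1.3481e+6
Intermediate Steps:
X = -16 (X = (0 + 16)*(-1) = 16*(-1) = -16)
a(V, v) = 9/16 (a(V, v) = -9/(-16) = -9*(-1/16) = 9/16)
1455*(a(-18, -29) + 926) = 1455*(9/16 + 926) = 1455*(14825/16) = 21570375/16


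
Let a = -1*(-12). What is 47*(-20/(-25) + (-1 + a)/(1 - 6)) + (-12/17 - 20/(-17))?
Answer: -5553/85 ≈ -65.329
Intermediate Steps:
a = 12
47*(-20/(-25) + (-1 + a)/(1 - 6)) + (-12/17 - 20/(-17)) = 47*(-20/(-25) + (-1 + 12)/(1 - 6)) + (-12/17 - 20/(-17)) = 47*(-20*(-1/25) + 11/(-5)) + (-12*1/17 - 20*(-1/17)) = 47*(⅘ + 11*(-⅕)) + (-12/17 + 20/17) = 47*(⅘ - 11/5) + 8/17 = 47*(-7/5) + 8/17 = -329/5 + 8/17 = -5553/85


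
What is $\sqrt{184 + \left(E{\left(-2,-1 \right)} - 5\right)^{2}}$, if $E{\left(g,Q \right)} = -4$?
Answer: $\sqrt{265} \approx 16.279$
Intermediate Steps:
$\sqrt{184 + \left(E{\left(-2,-1 \right)} - 5\right)^{2}} = \sqrt{184 + \left(-4 - 5\right)^{2}} = \sqrt{184 + \left(-9\right)^{2}} = \sqrt{184 + 81} = \sqrt{265}$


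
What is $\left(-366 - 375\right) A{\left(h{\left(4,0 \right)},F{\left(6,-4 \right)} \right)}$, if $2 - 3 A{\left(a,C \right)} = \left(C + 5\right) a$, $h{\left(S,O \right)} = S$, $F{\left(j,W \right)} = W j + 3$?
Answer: $-16302$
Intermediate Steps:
$F{\left(j,W \right)} = 3 + W j$
$A{\left(a,C \right)} = \frac{2}{3} - \frac{a \left(5 + C\right)}{3}$ ($A{\left(a,C \right)} = \frac{2}{3} - \frac{\left(C + 5\right) a}{3} = \frac{2}{3} - \frac{\left(5 + C\right) a}{3} = \frac{2}{3} - \frac{a \left(5 + C\right)}{3}$)
$\left(-366 - 375\right) A{\left(h{\left(4,0 \right)},F{\left(6,-4 \right)} \right)} = \left(-366 - 375\right) \left(\frac{2}{3} - \frac{20}{3} - \frac{1}{3} \left(3 - 24\right) 4\right) = - 741 \left(\frac{2}{3} - \frac{20}{3} - \frac{1}{3} \left(3 - 24\right) 4\right) = - 741 \left(\frac{2}{3} - \frac{20}{3} - \left(-7\right) 4\right) = - 741 \left(\frac{2}{3} - \frac{20}{3} + 28\right) = \left(-741\right) 22 = -16302$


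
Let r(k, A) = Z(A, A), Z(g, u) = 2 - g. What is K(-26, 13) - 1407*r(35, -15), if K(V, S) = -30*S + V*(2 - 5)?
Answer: -24231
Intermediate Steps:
r(k, A) = 2 - A
K(V, S) = -30*S - 3*V (K(V, S) = -30*S + V*(-3) = -30*S - 3*V)
K(-26, 13) - 1407*r(35, -15) = (-30*13 - 3*(-26)) - 1407*(2 - 1*(-15)) = (-390 + 78) - 1407*(2 + 15) = -312 - 1407*17 = -312 - 23919 = -24231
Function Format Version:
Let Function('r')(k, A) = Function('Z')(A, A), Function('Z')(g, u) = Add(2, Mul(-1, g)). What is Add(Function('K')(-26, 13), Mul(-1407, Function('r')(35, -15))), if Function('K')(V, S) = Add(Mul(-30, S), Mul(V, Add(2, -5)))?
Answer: -24231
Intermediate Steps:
Function('r')(k, A) = Add(2, Mul(-1, A))
Function('K')(V, S) = Add(Mul(-30, S), Mul(-3, V)) (Function('K')(V, S) = Add(Mul(-30, S), Mul(V, -3)) = Add(Mul(-30, S), Mul(-3, V)))
Add(Function('K')(-26, 13), Mul(-1407, Function('r')(35, -15))) = Add(Add(Mul(-30, 13), Mul(-3, -26)), Mul(-1407, Add(2, Mul(-1, -15)))) = Add(Add(-390, 78), Mul(-1407, Add(2, 15))) = Add(-312, Mul(-1407, 17)) = Add(-312, -23919) = -24231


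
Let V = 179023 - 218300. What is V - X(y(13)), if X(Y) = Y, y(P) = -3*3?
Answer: -39268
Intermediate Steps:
y(P) = -9
V = -39277
V - X(y(13)) = -39277 - 1*(-9) = -39277 + 9 = -39268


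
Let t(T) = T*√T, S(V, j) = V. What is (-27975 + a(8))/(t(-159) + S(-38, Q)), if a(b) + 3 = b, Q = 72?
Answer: 1062860/4021123 - 4447230*I*√159/4021123 ≈ 0.26432 - 13.946*I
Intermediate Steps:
a(b) = -3 + b
t(T) = T^(3/2)
(-27975 + a(8))/(t(-159) + S(-38, Q)) = (-27975 + (-3 + 8))/((-159)^(3/2) - 38) = (-27975 + 5)/(-159*I*√159 - 38) = -27970/(-38 - 159*I*√159)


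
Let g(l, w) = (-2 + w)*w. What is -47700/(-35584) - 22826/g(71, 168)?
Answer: 8094019/15505728 ≈ 0.52200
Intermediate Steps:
g(l, w) = w*(-2 + w)
-47700/(-35584) - 22826/g(71, 168) = -47700/(-35584) - 22826*1/(168*(-2 + 168)) = -47700*(-1/35584) - 22826/(168*166) = 11925/8896 - 22826/27888 = 11925/8896 - 22826*1/27888 = 11925/8896 - 11413/13944 = 8094019/15505728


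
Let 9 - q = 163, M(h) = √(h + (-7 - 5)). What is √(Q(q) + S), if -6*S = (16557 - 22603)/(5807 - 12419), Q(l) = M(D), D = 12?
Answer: I*√1665673/3306 ≈ 0.39038*I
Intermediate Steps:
M(h) = √(-12 + h) (M(h) = √(h - 12) = √(-12 + h))
q = -154 (q = 9 - 1*163 = 9 - 163 = -154)
Q(l) = 0 (Q(l) = √(-12 + 12) = √0 = 0)
S = -3023/19836 (S = -(16557 - 22603)/(6*(5807 - 12419)) = -(-3023)/(3*(-6612)) = -(-3023)*(-1)/(3*6612) = -⅙*3023/3306 = -3023/19836 ≈ -0.15240)
√(Q(q) + S) = √(0 - 3023/19836) = √(-3023/19836) = I*√1665673/3306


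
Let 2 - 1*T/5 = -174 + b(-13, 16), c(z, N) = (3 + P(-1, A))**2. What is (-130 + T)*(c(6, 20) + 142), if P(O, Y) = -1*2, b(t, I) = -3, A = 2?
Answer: 109395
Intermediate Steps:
P(O, Y) = -2
c(z, N) = 1 (c(z, N) = (3 - 2)**2 = 1**2 = 1)
T = 895 (T = 10 - 5*(-174 - 3) = 10 - 5*(-177) = 10 + 885 = 895)
(-130 + T)*(c(6, 20) + 142) = (-130 + 895)*(1 + 142) = 765*143 = 109395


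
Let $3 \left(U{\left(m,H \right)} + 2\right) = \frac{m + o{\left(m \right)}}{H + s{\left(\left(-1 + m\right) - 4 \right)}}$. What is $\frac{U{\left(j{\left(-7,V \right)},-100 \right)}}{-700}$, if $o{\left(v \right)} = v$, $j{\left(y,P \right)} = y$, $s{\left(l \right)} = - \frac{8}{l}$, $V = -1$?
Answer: $\frac{291}{104300} \approx 0.00279$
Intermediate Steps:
$U{\left(m,H \right)} = -2 + \frac{2 m}{3 \left(H - \frac{8}{-5 + m}\right)}$ ($U{\left(m,H \right)} = -2 + \frac{\left(m + m\right) \frac{1}{H - \frac{8}{\left(-1 + m\right) - 4}}}{3} = -2 + \frac{2 m \frac{1}{H - \frac{8}{-5 + m}}}{3} = -2 + \frac{2 m}{3 \left(H - \frac{8}{-5 + m}\right)}$)
$\frac{U{\left(j{\left(-7,V \right)},-100 \right)}}{-700} = \frac{\frac{2}{3} \frac{1}{-8 - 100 \left(-5 - 7\right)} \left(24 + \left(-5 - 7\right) \left(-7 - -300\right)\right)}{-700} = \frac{2 \left(24 - 12 \left(-7 + 300\right)\right)}{3 \left(-8 - -1200\right)} \left(- \frac{1}{700}\right) = \frac{2 \left(24 - 3516\right)}{3 \left(-8 + 1200\right)} \left(- \frac{1}{700}\right) = \frac{2 \left(24 - 3516\right)}{3 \cdot 1192} \left(- \frac{1}{700}\right) = \frac{2}{3} \cdot \frac{1}{1192} \left(-3492\right) \left(- \frac{1}{700}\right) = \left(- \frac{291}{149}\right) \left(- \frac{1}{700}\right) = \frac{291}{104300}$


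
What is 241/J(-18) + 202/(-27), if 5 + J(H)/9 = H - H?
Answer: -1733/135 ≈ -12.837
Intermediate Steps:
J(H) = -45 (J(H) = -45 + 9*(H - H) = -45 + 9*0 = -45 + 0 = -45)
241/J(-18) + 202/(-27) = 241/(-45) + 202/(-27) = 241*(-1/45) + 202*(-1/27) = -241/45 - 202/27 = -1733/135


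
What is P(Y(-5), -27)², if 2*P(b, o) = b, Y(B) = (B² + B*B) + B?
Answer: 2025/4 ≈ 506.25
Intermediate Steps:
Y(B) = B + 2*B² (Y(B) = (B² + B²) + B = 2*B² + B = B + 2*B²)
P(b, o) = b/2
P(Y(-5), -27)² = ((-5*(1 + 2*(-5)))/2)² = ((-5*(1 - 10))/2)² = ((-5*(-9))/2)² = ((½)*45)² = (45/2)² = 2025/4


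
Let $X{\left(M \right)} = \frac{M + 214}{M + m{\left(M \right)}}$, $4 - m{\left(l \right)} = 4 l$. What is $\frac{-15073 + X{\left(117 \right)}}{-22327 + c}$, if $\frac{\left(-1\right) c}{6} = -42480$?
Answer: $- \frac{5230662}{80695891} \approx -0.064819$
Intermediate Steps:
$m{\left(l \right)} = 4 - 4 l$
$X{\left(M \right)} = \frac{214 + M}{4 - 3 M}$ ($X{\left(M \right)} = \frac{M + 214}{M - \left(-4 + 4 M\right)} = \frac{214 + M}{4 - 3 M}$)
$c = 254880$ ($c = \left(-6\right) \left(-42480\right) = 254880$)
$\frac{-15073 + X{\left(117 \right)}}{-22327 + c} = \frac{-15073 + \frac{-214 - 117}{-4 + 3 \cdot 117}}{-22327 + 254880} = \frac{-15073 + \frac{-214 - 117}{-4 + 351}}{232553} = \left(-15073 + \frac{1}{347} \left(-331\right)\right) \frac{1}{232553} = \left(-15073 - \frac{331}{347}\right) \frac{1}{232553} = \left(- \frac{5230662}{347}\right) \frac{1}{232553} = - \frac{5230662}{80695891}$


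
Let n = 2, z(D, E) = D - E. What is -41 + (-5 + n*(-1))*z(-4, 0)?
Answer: -13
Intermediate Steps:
-41 + (-5 + n*(-1))*z(-4, 0) = -41 + (-5 + 2*(-1))*(-4 - 1*0) = -41 + (-5 - 2)*(-4 + 0) = -41 - 7*(-4) = -41 + 28 = -13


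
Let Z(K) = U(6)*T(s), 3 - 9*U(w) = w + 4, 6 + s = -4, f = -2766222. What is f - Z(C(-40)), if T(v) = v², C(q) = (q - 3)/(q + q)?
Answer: -24895298/9 ≈ -2.7661e+6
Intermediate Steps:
s = -10 (s = -6 - 4 = -10)
U(w) = -⅑ - w/9 (U(w) = ⅓ - (w + 4)/9 = ⅓ - (4 + w)/9 = ⅓ + (-4/9 - w/9) = -⅑ - w/9)
C(q) = (-3 + q)/(2*q) (C(q) = (-3 + q)/((2*q)) = (-3 + q)*(1/(2*q)) = (-3 + q)/(2*q))
Z(K) = -700/9 (Z(K) = (-⅑ - ⅑*6)*(-10)² = (-⅑ - ⅔)*100 = -7/9*100 = -700/9)
f - Z(C(-40)) = -2766222 - 1*(-700/9) = -2766222 + 700/9 = -24895298/9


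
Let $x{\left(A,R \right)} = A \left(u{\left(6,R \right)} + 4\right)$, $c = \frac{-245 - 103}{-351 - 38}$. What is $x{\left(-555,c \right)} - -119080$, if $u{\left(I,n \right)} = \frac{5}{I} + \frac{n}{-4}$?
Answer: $\frac{90653825}{778} \approx 1.1652 \cdot 10^{5}$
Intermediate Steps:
$u{\left(I,n \right)} = \frac{5}{I} - \frac{n}{4}$ ($u{\left(I,n \right)} = \frac{5}{I} + n \left(- \frac{1}{4}\right) = \frac{5}{I} - \frac{n}{4}$)
$c = \frac{348}{389}$ ($c = - \frac{348}{-389} = \left(-348\right) \left(- \frac{1}{389}\right) = \frac{348}{389} \approx 0.8946$)
$x{\left(A,R \right)} = A \left(\frac{29}{6} - \frac{R}{4}\right)$ ($x{\left(A,R \right)} = A \left(\left(\frac{5}{6} - \frac{R}{4}\right) + 4\right) = A \left(\frac{29}{6} - \frac{R}{4}\right)$)
$x{\left(-555,c \right)} - -119080 = \frac{1}{12} \left(-555\right) \left(58 - \frac{1044}{389}\right) - -119080 = \frac{1}{12} \left(-555\right) \left(58 - \frac{1044}{389}\right) + 119080 = \frac{1}{12} \left(-555\right) \frac{21518}{389} + 119080 = - \frac{1990415}{778} + 119080 = \frac{90653825}{778}$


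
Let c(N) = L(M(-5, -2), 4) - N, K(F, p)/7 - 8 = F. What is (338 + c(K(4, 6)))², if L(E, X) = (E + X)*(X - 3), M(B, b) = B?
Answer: 64009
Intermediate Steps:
K(F, p) = 56 + 7*F
L(E, X) = (-3 + X)*(E + X) (L(E, X) = (E + X)*(-3 + X) = (-3 + X)*(E + X))
c(N) = -1 - N (c(N) = (4² - 3*(-5) - 3*4 - 5*4) - N = (16 + 15 - 12 - 20) - N = -1 - N)
(338 + c(K(4, 6)))² = (338 + (-1 - (56 + 7*4)))² = (338 + (-1 - (56 + 28)))² = (338 + (-1 - 1*84))² = (338 + (-1 - 84))² = (338 - 85)² = 253² = 64009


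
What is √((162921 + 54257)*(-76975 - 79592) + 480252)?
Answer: I*√34002427674 ≈ 1.844e+5*I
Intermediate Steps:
√((162921 + 54257)*(-76975 - 79592) + 480252) = √(217178*(-156567) + 480252) = √(-34002907926 + 480252) = √(-34002427674) = I*√34002427674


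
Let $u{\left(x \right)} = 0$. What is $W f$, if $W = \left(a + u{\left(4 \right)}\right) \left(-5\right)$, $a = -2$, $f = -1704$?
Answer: $-17040$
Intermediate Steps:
$W = 10$ ($W = \left(-2 + 0\right) \left(-5\right) = \left(-2\right) \left(-5\right) = 10$)
$W f = 10 \left(-1704\right) = -17040$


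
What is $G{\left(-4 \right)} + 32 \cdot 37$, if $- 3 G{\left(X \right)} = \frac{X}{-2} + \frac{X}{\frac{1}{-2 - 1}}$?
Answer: $\frac{3538}{3} \approx 1179.3$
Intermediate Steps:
$G{\left(X \right)} = \frac{7 X}{6}$ ($G{\left(X \right)} = - \frac{\frac{X}{-2} + \frac{X}{\frac{1}{-2 - 1}}}{3} = - \frac{X \left(- \frac{1}{2}\right) + \frac{X}{\frac{1}{-3}}}{3} = - \frac{- \frac{X}{2} + \frac{X}{- \frac{1}{3}}}{3} = - \frac{- \frac{X}{2} + X \left(-3\right)}{3} = - \frac{- \frac{X}{2} - 3 X}{3} = - \frac{\left(- \frac{7}{2}\right) X}{3} = \frac{7 X}{6}$)
$G{\left(-4 \right)} + 32 \cdot 37 = \frac{7}{6} \left(-4\right) + 32 \cdot 37 = - \frac{14}{3} + 1184 = \frac{3538}{3}$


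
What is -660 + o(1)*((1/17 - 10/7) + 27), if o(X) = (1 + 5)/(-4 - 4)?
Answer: -161655/238 ≈ -679.22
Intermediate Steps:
o(X) = -¾ (o(X) = 6/(-8) = 6*(-⅛) = -¾)
-660 + o(1)*((1/17 - 10/7) + 27) = -660 - 3*((1/17 - 10/7) + 27)/4 = -660 - 3*(-163/119 + 27)/4 = -660 - ¾*3050/119 = -660 - 4575/238 = -161655/238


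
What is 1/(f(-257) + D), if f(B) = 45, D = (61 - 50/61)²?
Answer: 3721/13643686 ≈ 0.00027273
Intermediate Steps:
D = 13476241/3721 (D = (61 - 50*1/61)² = (61 - 50/61)² = (3671/61)² = 13476241/3721 ≈ 3621.7)
1/(f(-257) + D) = 1/(45 + 13476241/3721) = 1/(13643686/3721) = 3721/13643686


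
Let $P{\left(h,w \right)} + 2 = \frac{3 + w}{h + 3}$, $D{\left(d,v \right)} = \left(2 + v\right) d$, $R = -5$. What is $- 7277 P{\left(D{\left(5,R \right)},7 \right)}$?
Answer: $\frac{123709}{6} \approx 20618.0$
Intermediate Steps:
$D{\left(d,v \right)} = d \left(2 + v\right)$
$P{\left(h,w \right)} = -2 + \frac{3 + w}{3 + h}$ ($P{\left(h,w \right)} = -2 + \frac{3 + w}{h + 3} = -2 + \frac{3 + w}{3 + h}$)
$- 7277 P{\left(D{\left(5,R \right)},7 \right)} = - 7277 \frac{-3 + 7 - 2 \cdot 5 \left(2 - 5\right)}{3 + 5 \left(2 - 5\right)} = - 7277 \frac{-3 + 7 - 2 \cdot 5 \left(-3\right)}{3 + 5 \left(-3\right)} = - 7277 \frac{-3 + 7 - -30}{3 - 15} = - 7277 \frac{-3 + 7 + 30}{-12} = - 7277 \left(\left(- \frac{1}{12}\right) 34\right) = \left(-7277\right) \left(- \frac{17}{6}\right) = \frac{123709}{6}$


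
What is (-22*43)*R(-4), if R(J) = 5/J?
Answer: 2365/2 ≈ 1182.5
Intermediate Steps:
(-22*43)*R(-4) = (-22*43)*(5/(-4)) = -4730*(-1)/4 = -946*(-5/4) = 2365/2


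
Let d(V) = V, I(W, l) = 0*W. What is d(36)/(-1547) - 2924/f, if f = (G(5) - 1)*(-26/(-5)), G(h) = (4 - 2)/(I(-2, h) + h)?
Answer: 4349342/4641 ≈ 937.16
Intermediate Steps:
I(W, l) = 0
G(h) = 2/h (G(h) = (4 - 2)/(0 + h) = 2/h)
f = -78/25 (f = (2/5 - 1)*(-26/(-5)) = (2*(⅕) - 1)*(-26*(-⅕)) = (⅖ - 1)*(26/5) = -⅗*26/5 = -78/25 ≈ -3.1200)
d(36)/(-1547) - 2924/f = 36/(-1547) - 2924/(-78/25) = 36*(-1/1547) - 2924*(-25/78) = -36/1547 + 36550/39 = 4349342/4641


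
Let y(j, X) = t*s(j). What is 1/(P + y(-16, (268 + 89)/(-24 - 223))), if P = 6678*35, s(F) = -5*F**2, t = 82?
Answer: 1/128770 ≈ 7.7658e-6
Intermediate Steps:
y(j, X) = -410*j**2 (y(j, X) = 82*(-5*j**2) = -410*j**2)
P = 233730
1/(P + y(-16, (268 + 89)/(-24 - 223))) = 1/(233730 - 410*(-16)**2) = 1/(233730 - 410*256) = 1/(233730 - 104960) = 1/128770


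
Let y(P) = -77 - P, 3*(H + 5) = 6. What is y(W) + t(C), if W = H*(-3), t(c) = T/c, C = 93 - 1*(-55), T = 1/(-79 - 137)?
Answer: -2749249/31968 ≈ -86.000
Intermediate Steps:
H = -3 (H = -5 + (⅓)*6 = -5 + 2 = -3)
T = -1/216 (T = 1/(-216) = -1/216 ≈ -0.0046296)
C = 148 (C = 93 + 55 = 148)
t(c) = -1/(216*c)
W = 9 (W = -3*(-3) = 9)
y(W) + t(C) = (-77 - 1*9) - 1/216/148 = (-77 - 9) - 1/216*1/148 = -86 - 1/31968 = -2749249/31968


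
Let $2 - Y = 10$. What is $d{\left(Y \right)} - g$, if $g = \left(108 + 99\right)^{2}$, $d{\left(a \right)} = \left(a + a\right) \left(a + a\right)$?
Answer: $-42593$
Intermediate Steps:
$Y = -8$ ($Y = 2 - 10 = -8$)
$d{\left(a \right)} = 4 a^{2}$ ($d{\left(a \right)} = 2 a 2 a = 4 a^{2}$)
$g = 42849$ ($g = 207^{2} = 42849$)
$d{\left(Y \right)} - g = 4 \left(-8\right)^{2} - 42849 = 4 \cdot 64 - 42849 = 256 - 42849 = -42593$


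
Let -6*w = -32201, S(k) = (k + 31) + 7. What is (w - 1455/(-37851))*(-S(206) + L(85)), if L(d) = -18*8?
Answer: -78818887838/37851 ≈ -2.0823e+6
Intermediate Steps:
S(k) = 38 + k (S(k) = (31 + k) + 7 = 38 + k)
L(d) = -144
w = 32201/6 (w = -1/6*(-32201) = 32201/6 ≈ 5366.8)
(w - 1455/(-37851))*(-S(206) + L(85)) = (32201/6 - 1455/(-37851))*(-(38 + 206) - 144) = (32201/6 - 1455*(-1/37851))*(-1*244 - 144) = (32201/6 + 485/12617)*(-244 - 144) = (406282927/75702)*(-388) = -78818887838/37851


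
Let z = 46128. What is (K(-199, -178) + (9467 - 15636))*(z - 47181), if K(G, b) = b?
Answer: 6683391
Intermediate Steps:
(K(-199, -178) + (9467 - 15636))*(z - 47181) = (-178 + (9467 - 15636))*(46128 - 47181) = (-178 - 6169)*(-1053) = -6347*(-1053) = 6683391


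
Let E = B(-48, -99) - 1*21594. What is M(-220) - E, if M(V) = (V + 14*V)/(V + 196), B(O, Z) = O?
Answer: 43559/2 ≈ 21780.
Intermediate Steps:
E = -21642 (E = -48 - 1*21594 = -48 - 21594 = -21642)
M(V) = 15*V/(196 + V) (M(V) = (15*V)/(196 + V) = 15*V/(196 + V))
M(-220) - E = 15*(-220)/(196 - 220) - 1*(-21642) = 15*(-220)/(-24) + 21642 = 15*(-220)*(-1/24) + 21642 = 275/2 + 21642 = 43559/2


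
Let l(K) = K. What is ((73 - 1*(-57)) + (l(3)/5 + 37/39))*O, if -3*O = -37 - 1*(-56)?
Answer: -487388/585 ≈ -833.14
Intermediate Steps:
O = -19/3 (O = -(-37 - 1*(-56))/3 = -(-37 + 56)/3 = -⅓*19 = -19/3 ≈ -6.3333)
((73 - 1*(-57)) + (l(3)/5 + 37/39))*O = ((73 - 1*(-57)) + (3/5 + 37/39))*(-19/3) = ((73 + 57) + (3*(⅕) + 37*(1/39)))*(-19/3) = (130 + (⅗ + 37/39))*(-19/3) = (130 + 302/195)*(-19/3) = (25652/195)*(-19/3) = -487388/585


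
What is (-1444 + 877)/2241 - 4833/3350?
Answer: -471489/278050 ≈ -1.6957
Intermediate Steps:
(-1444 + 877)/2241 - 4833/3350 = -567*1/2241 - 4833*1/3350 = -21/83 - 4833/3350 = -471489/278050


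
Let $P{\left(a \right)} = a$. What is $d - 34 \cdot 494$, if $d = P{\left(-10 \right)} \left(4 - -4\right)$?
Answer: $-16876$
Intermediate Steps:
$d = -80$ ($d = - 10 \left(4 - -4\right) = - 10 \left(4 + 4\right) = \left(-10\right) 8 = -80$)
$d - 34 \cdot 494 = -80 - 34 \cdot 494 = -80 - 16796 = -16876$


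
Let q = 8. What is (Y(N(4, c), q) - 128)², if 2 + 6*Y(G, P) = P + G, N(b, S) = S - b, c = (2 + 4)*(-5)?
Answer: 158404/9 ≈ 17600.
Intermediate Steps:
c = -30 (c = 6*(-5) = -30)
Y(G, P) = -⅓ + G/6 + P/6 (Y(G, P) = -⅓ + (P + G)/6 = -⅓ + (G + P)/6 = -⅓ + (G/6 + P/6) = -⅓ + G/6 + P/6)
(Y(N(4, c), q) - 128)² = ((-⅓ + (-30 - 1*4)/6 + (⅙)*8) - 128)² = ((-⅓ + (-30 - 4)/6 + 4/3) - 128)² = ((-⅓ + (⅙)*(-34) + 4/3) - 128)² = ((-⅓ - 17/3 + 4/3) - 128)² = (-14/3 - 128)² = (-398/3)² = 158404/9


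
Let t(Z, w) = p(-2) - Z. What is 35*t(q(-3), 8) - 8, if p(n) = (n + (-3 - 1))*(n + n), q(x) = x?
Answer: 937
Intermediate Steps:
p(n) = 2*n*(-4 + n) (p(n) = (n - 4)*(2*n) = (-4 + n)*(2*n) = 2*n*(-4 + n))
t(Z, w) = 24 - Z (t(Z, w) = 2*(-2)*(-4 - 2) - Z = 2*(-2)*(-6) - Z = 24 - Z)
35*t(q(-3), 8) - 8 = 35*(24 - 1*(-3)) - 8 = 35*(24 + 3) - 8 = 35*27 - 8 = 945 - 8 = 937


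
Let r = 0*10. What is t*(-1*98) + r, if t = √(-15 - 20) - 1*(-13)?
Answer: -1274 - 98*I*√35 ≈ -1274.0 - 579.78*I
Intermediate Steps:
r = 0
t = 13 + I*√35 (t = √(-35) + 13 = I*√35 + 13 = 13 + I*√35 ≈ 13.0 + 5.9161*I)
t*(-1*98) + r = (13 + I*√35)*(-1*98) + 0 = (13 + I*√35)*(-98) + 0 = (-1274 - 98*I*√35) + 0 = -1274 - 98*I*√35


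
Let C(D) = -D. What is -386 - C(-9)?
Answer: -395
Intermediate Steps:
-386 - C(-9) = -386 - (-1)*(-9) = -386 - 1*9 = -386 - 9 = -395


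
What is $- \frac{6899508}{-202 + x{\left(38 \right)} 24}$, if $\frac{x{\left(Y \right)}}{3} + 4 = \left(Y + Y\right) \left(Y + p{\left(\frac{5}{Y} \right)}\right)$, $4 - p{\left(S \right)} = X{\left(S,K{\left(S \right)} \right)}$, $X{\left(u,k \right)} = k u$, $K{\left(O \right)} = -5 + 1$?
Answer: $- \frac{3449754}{116107} \approx -29.712$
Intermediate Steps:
$K{\left(O \right)} = -4$
$p{\left(S \right)} = 4 + 4 S$ ($p{\left(S \right)} = 4 - - 4 S = 4 + 4 S$)
$x{\left(Y \right)} = -12 + 6 Y \left(4 + Y + \frac{20}{Y}\right)$ ($x{\left(Y \right)} = -12 + 3 \left(Y + Y\right) \left(Y + \left(4 + 4 \frac{5}{Y}\right)\right) = -12 + 3 \cdot 2 Y \left(Y + \left(4 + \frac{20}{Y}\right)\right) = -12 + 3 \cdot 2 Y \left(4 + Y + \frac{20}{Y}\right) = -12 + 6 Y \left(4 + Y + \frac{20}{Y}\right)$)
$- \frac{6899508}{-202 + x{\left(38 \right)} 24} = - \frac{6899508}{-202 + \left(108 + 6 \cdot 38^{2} + 24 \cdot 38\right) 24} = - \frac{6899508}{-202 + \left(108 + 6 \cdot 1444 + 912\right) 24} = - \frac{6899508}{-202 + \left(108 + 8664 + 912\right) 24} = - \frac{6899508}{-202 + 9684 \cdot 24} = - \frac{6899508}{-202 + 232416} = - \frac{6899508}{232214} = \left(-6899508\right) \frac{1}{232214} = - \frac{3449754}{116107}$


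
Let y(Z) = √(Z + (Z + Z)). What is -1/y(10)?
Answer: -√30/30 ≈ -0.18257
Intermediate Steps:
y(Z) = √3*√Z (y(Z) = √(Z + 2*Z) = √(3*Z) = √3*√Z)
-1/y(10) = -1/(√3*√10) = -1/(√30) = -√30/30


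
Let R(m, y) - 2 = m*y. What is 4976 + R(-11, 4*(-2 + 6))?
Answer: 4802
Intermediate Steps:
R(m, y) = 2 + m*y
4976 + R(-11, 4*(-2 + 6)) = 4976 + (2 - 44*(-2 + 6)) = 4976 + (2 - 44*4) = 4976 + (2 - 11*16) = 4976 + (2 - 176) = 4976 - 174 = 4802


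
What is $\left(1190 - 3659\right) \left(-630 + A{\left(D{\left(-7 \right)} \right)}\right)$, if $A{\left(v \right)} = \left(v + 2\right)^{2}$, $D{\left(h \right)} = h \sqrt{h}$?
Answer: $2392461 + 69132 i \sqrt{7} \approx 2.3925 \cdot 10^{6} + 1.8291 \cdot 10^{5} i$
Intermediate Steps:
$D{\left(h \right)} = h^{\frac{3}{2}}$
$A{\left(v \right)} = \left(2 + v\right)^{2}$
$\left(1190 - 3659\right) \left(-630 + A{\left(D{\left(-7 \right)} \right)}\right) = \left(1190 - 3659\right) \left(-630 + \left(2 + \left(-7\right)^{\frac{3}{2}}\right)^{2}\right) = - 2469 \left(-630 + \left(2 - 7 i \sqrt{7}\right)^{2}\right) = 1555470 - 2469 \left(2 - 7 i \sqrt{7}\right)^{2}$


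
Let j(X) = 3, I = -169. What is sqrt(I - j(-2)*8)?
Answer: I*sqrt(193) ≈ 13.892*I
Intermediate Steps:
sqrt(I - j(-2)*8) = sqrt(-169 - 1*3*8) = sqrt(-169 - 3*8) = sqrt(-169 - 24) = sqrt(-193) = I*sqrt(193)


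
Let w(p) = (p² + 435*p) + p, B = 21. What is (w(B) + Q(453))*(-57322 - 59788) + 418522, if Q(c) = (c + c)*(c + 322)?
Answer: -83352272648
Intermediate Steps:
w(p) = p² + 436*p
Q(c) = 2*c*(322 + c) (Q(c) = (2*c)*(322 + c) = 2*c*(322 + c))
(w(B) + Q(453))*(-57322 - 59788) + 418522 = (21*(436 + 21) + 2*453*(322 + 453))*(-57322 - 59788) + 418522 = (21*457 + 2*453*775)*(-117110) + 418522 = (9597 + 702150)*(-117110) + 418522 = 711747*(-117110) + 418522 = -83352691170 + 418522 = -83352272648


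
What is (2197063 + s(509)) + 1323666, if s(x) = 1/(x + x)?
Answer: 3584102123/1018 ≈ 3.5207e+6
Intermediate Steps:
s(x) = 1/(2*x)
(2197063 + s(509)) + 1323666 = (2197063 + (1/2)/509) + 1323666 = (2197063 + (1/2)*(1/509)) + 1323666 = (2197063 + 1/1018) + 1323666 = 2236610135/1018 + 1323666 = 3584102123/1018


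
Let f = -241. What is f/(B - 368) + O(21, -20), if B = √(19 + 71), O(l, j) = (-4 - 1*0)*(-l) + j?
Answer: 4375032/67667 + 723*√10/135334 ≈ 64.672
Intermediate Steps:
O(l, j) = j + 4*l (O(l, j) = (-4 + 0)*(-l) + j = -(-4)*l + j = 4*l + j = j + 4*l)
B = 3*√10 (B = √90 = 3*√10 ≈ 9.4868)
f/(B - 368) + O(21, -20) = -241/(3*√10 - 368) + (-20 + 4*21) = -241/(-368 + 3*√10) + (-20 + 84) = -241/(-368 + 3*√10) + 64 = 64 - 241/(-368 + 3*√10)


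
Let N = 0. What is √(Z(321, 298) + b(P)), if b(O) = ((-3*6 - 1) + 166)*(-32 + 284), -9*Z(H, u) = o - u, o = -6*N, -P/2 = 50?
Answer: √333694/3 ≈ 192.55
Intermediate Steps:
P = -100 (P = -2*50 = -100)
o = 0 (o = -6*0 = 0)
Z(H, u) = u/9 (Z(H, u) = -(0 - u)/9 = -(-1)*u/9 = u/9)
b(O) = 37044 (b(O) = ((-18 - 1) + 166)*252 = (-19 + 166)*252 = 147*252 = 37044)
√(Z(321, 298) + b(P)) = √((⅑)*298 + 37044) = √(298/9 + 37044) = √(333694/9) = √333694/3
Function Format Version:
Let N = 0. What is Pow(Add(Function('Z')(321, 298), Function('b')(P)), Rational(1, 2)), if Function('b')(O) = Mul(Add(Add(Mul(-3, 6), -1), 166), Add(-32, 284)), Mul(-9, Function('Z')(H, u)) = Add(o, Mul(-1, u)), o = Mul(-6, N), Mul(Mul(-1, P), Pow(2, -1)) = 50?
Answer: Mul(Rational(1, 3), Pow(333694, Rational(1, 2))) ≈ 192.55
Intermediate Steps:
P = -100 (P = Mul(-2, 50) = -100)
o = 0 (o = Mul(-6, 0) = 0)
Function('Z')(H, u) = Mul(Rational(1, 9), u) (Function('Z')(H, u) = Mul(Rational(-1, 9), Add(0, Mul(-1, u))) = Mul(Rational(-1, 9), Mul(-1, u)) = Mul(Rational(1, 9), u))
Function('b')(O) = 37044 (Function('b')(O) = Mul(Add(Add(-18, -1), 166), 252) = Mul(Add(-19, 166), 252) = Mul(147, 252) = 37044)
Pow(Add(Function('Z')(321, 298), Function('b')(P)), Rational(1, 2)) = Pow(Add(Mul(Rational(1, 9), 298), 37044), Rational(1, 2)) = Pow(Add(Rational(298, 9), 37044), Rational(1, 2)) = Pow(Rational(333694, 9), Rational(1, 2)) = Mul(Rational(1, 3), Pow(333694, Rational(1, 2)))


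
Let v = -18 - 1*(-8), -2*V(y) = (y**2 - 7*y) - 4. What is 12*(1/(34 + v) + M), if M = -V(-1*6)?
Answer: 889/2 ≈ 444.50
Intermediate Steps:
V(y) = 2 - y**2/2 + 7*y/2 (V(y) = -((y**2 - 7*y) - 4)/2 = -(-4 + y**2 - 7*y)/2 = 2 - y**2/2 + 7*y/2)
v = -10 (v = -18 + 8 = -10)
M = 37 (M = -(2 - (-1*6)**2/2 + 7*(-1*6)/2) = -(2 - 1/2*(-6)**2 + (7/2)*(-6)) = -(2 - 1/2*36 - 21) = -(2 - 18 - 21) = -1*(-37) = 37)
12*(1/(34 + v) + M) = 12*(1/(34 - 10) + 37) = 12*(1/24 + 37) = 12*(889/24) = 889/2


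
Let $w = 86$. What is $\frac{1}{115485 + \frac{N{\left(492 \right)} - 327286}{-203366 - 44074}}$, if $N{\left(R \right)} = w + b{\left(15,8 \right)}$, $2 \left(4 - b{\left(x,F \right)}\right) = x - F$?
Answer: $\frac{164960}{19050623733} \approx 8.659 \cdot 10^{-6}$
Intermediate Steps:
$b{\left(x,F \right)} = 4 + \frac{F}{2} - \frac{x}{2}$ ($b{\left(x,F \right)} = 4 - \frac{x - F}{2} = 4 + \left(\frac{F}{2} - \frac{x}{2}\right) = 4 + \frac{F}{2} - \frac{x}{2}$)
$N{\left(R \right)} = \frac{173}{2}$ ($N{\left(R \right)} = 86 + \left(4 + \frac{1}{2} \cdot 8 - \frac{15}{2}\right) = 86 + \left(4 + 4 - \frac{15}{2}\right) = 86 + \frac{1}{2} = \frac{173}{2}$)
$\frac{1}{115485 + \frac{N{\left(492 \right)} - 327286}{-203366 - 44074}} = \frac{1}{115485 + \frac{\frac{173}{2} - 327286}{-203366 - 44074}} = \frac{1}{115485 - \frac{654399}{2 \left(-247440\right)}} = \frac{1}{115485 - - \frac{218133}{164960}} = \frac{1}{115485 + \frac{218133}{164960}} = \frac{1}{\frac{19050623733}{164960}} = \frac{164960}{19050623733}$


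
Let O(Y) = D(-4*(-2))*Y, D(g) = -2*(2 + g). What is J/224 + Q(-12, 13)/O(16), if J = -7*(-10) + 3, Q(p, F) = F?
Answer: 639/2240 ≈ 0.28527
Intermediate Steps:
D(g) = -4 - 2*g
O(Y) = -20*Y (O(Y) = (-4 - (-8)*(-2))*Y = (-4 - 2*8)*Y = (-4 - 16)*Y = -20*Y)
J = 73 (J = 70 + 3 = 73)
J/224 + Q(-12, 13)/O(16) = 73/224 + 13/((-20*16)) = 73*(1/224) + 13/(-320) = 73/224 + 13*(-1/320) = 73/224 - 13/320 = 639/2240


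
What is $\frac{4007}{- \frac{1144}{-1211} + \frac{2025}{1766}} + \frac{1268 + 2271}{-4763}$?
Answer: $\frac{40800578024385}{21302893777} \approx 1915.3$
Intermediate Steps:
$\frac{4007}{- \frac{1144}{-1211} + \frac{2025}{1766}} + \frac{1268 + 2271}{-4763} = \frac{4007}{\left(-1144\right) \left(- \frac{1}{1211}\right) + 2025 \cdot \frac{1}{1766}} + 3539 \left(- \frac{1}{4763}\right) = \frac{4007}{\frac{1144}{1211} + \frac{2025}{1766}} - \frac{3539}{4763} = \frac{4007}{\frac{4472579}{2138626}} - \frac{3539}{4763} = 4007 \cdot \frac{2138626}{4472579} - \frac{3539}{4763} = \frac{8569474382}{4472579} - \frac{3539}{4763} = \frac{40800578024385}{21302893777}$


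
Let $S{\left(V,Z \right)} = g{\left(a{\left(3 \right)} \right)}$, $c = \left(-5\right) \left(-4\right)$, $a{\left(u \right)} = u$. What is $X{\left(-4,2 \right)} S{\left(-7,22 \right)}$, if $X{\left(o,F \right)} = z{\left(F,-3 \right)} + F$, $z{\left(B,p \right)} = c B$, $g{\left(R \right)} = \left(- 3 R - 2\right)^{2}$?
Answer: $5082$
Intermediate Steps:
$c = 20$
$g{\left(R \right)} = \left(-2 - 3 R\right)^{2}$
$z{\left(B,p \right)} = 20 B$
$X{\left(o,F \right)} = 21 F$ ($X{\left(o,F \right)} = 20 F + F = 21 F$)
$S{\left(V,Z \right)} = 121$ ($S{\left(V,Z \right)} = \left(2 + 3 \cdot 3\right)^{2} = \left(2 + 9\right)^{2} = 11^{2} = 121$)
$X{\left(-4,2 \right)} S{\left(-7,22 \right)} = 21 \cdot 2 \cdot 121 = 42 \cdot 121 = 5082$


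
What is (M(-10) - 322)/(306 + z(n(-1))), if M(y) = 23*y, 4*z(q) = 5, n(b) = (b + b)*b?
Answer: -2208/1229 ≈ -1.7966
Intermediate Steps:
n(b) = 2*b² (n(b) = (2*b)*b = 2*b²)
z(q) = 5/4 (z(q) = (¼)*5 = 5/4)
(M(-10) - 322)/(306 + z(n(-1))) = (23*(-10) - 322)/(306 + 5/4) = (-230 - 322)/(1229/4) = -552*4/1229 = -2208/1229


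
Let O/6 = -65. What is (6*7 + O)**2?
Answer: 121104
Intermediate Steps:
O = -390 (O = 6*(-65) = -390)
(6*7 + O)**2 = (6*7 - 390)**2 = (42 - 390)**2 = (-348)**2 = 121104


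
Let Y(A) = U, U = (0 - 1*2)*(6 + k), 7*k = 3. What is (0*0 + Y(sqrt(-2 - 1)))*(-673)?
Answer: 60570/7 ≈ 8652.9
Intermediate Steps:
k = 3/7 (k = (1/7)*3 = 3/7 ≈ 0.42857)
U = -90/7 (U = (0 - 1*2)*(6 + 3/7) = (0 - 2)*(45/7) = -2*45/7 = -90/7 ≈ -12.857)
Y(A) = -90/7
(0*0 + Y(sqrt(-2 - 1)))*(-673) = (0*0 - 90/7)*(-673) = (0 - 90/7)*(-673) = -90/7*(-673) = 60570/7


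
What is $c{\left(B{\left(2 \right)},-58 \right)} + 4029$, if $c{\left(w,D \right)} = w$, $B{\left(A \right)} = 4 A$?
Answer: $4037$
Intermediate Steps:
$c{\left(B{\left(2 \right)},-58 \right)} + 4029 = 4 \cdot 2 + 4029 = 8 + 4029 = 4037$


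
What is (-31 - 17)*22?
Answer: -1056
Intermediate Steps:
(-31 - 17)*22 = -48*22 = -1056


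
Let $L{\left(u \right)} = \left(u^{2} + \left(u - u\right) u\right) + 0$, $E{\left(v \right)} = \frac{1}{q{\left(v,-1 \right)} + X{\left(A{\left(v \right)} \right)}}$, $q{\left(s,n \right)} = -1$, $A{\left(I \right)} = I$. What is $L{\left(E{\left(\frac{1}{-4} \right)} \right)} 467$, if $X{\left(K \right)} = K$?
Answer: $\frac{7472}{25} \approx 298.88$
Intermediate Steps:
$E{\left(v \right)} = \frac{1}{-1 + v}$
$L{\left(u \right)} = u^{2}$ ($L{\left(u \right)} = \left(u^{2} + 0 u\right) + 0 = \left(u^{2} + 0\right) + 0 = u^{2} + 0 = u^{2}$)
$L{\left(E{\left(\frac{1}{-4} \right)} \right)} 467 = \left(\frac{1}{-1 + \frac{1}{-4}}\right)^{2} \cdot 467 = \left(\frac{1}{-1 - \frac{1}{4}}\right)^{2} \cdot 467 = \left(\frac{1}{- \frac{5}{4}}\right)^{2} \cdot 467 = \left(- \frac{4}{5}\right)^{2} \cdot 467 = \frac{16}{25} \cdot 467 = \frac{7472}{25}$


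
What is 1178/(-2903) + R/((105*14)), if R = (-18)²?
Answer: -131848/711235 ≈ -0.18538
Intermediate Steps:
R = 324
1178/(-2903) + R/((105*14)) = 1178/(-2903) + 324/((105*14)) = 1178*(-1/2903) + 324/1470 = -1178/2903 + 324*(1/1470) = -1178/2903 + 54/245 = -131848/711235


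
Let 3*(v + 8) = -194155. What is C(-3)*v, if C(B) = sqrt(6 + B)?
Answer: -194179*sqrt(3)/3 ≈ -1.1211e+5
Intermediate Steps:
v = -194179/3 (v = -8 + (1/3)*(-194155) = -8 - 194155/3 = -194179/3 ≈ -64726.)
C(-3)*v = sqrt(6 - 3)*(-194179/3) = sqrt(3)*(-194179/3) = -194179*sqrt(3)/3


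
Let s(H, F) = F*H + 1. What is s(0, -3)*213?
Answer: 213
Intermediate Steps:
s(H, F) = 1 + F*H
s(0, -3)*213 = (1 - 3*0)*213 = (1 + 0)*213 = 1*213 = 213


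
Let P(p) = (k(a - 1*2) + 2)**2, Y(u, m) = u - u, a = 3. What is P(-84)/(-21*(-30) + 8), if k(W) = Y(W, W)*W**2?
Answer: 2/319 ≈ 0.0062696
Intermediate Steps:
Y(u, m) = 0
k(W) = 0 (k(W) = 0*W**2 = 0)
P(p) = 4 (P(p) = (0 + 2)**2 = 2**2 = 4)
P(-84)/(-21*(-30) + 8) = 4/(-21*(-30) + 8) = 4/(630 + 8) = 4/638 = 4*(1/638) = 2/319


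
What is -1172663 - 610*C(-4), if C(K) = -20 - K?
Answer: -1162903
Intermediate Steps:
-1172663 - 610*C(-4) = -1172663 - 610*(-20 - 1*(-4)) = -1172663 - 610*(-20 + 4) = -1172663 - 610*(-16) = -1172663 + 9760 = -1162903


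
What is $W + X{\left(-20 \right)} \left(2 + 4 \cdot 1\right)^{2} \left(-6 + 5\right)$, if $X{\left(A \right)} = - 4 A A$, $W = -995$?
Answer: $56605$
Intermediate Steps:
$X{\left(A \right)} = - 4 A^{2}$
$W + X{\left(-20 \right)} \left(2 + 4 \cdot 1\right)^{2} \left(-6 + 5\right) = -995 + - 4 \left(-20\right)^{2} \left(2 + 4 \cdot 1\right)^{2} \left(-6 + 5\right) = -995 + \left(-4\right) 400 \left(2 + 4\right)^{2} \left(-1\right) = -995 - 1600 \cdot 6^{2} \left(-1\right) = -995 - 1600 \cdot 36 \left(-1\right) = -995 - -57600 = -995 + 57600 = 56605$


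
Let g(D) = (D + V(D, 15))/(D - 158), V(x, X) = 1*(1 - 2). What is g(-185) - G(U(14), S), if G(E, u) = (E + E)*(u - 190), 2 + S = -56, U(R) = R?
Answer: 2381978/343 ≈ 6944.5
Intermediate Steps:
V(x, X) = -1 (V(x, X) = 1*(-1) = -1)
g(D) = (-1 + D)/(-158 + D) (g(D) = (D - 1)/(D - 158) = (-1 + D)/(-158 + D))
S = -58 (S = -2 - 56 = -58)
G(E, u) = 2*E*(-190 + u) (G(E, u) = (2*E)*(-190 + u) = 2*E*(-190 + u))
g(-185) - G(U(14), S) = (-1 - 185)/(-158 - 185) - 2*14*(-190 - 58) = -186/(-343) - 2*14*(-248) = -1/343*(-186) - 1*(-6944) = 186/343 + 6944 = 2381978/343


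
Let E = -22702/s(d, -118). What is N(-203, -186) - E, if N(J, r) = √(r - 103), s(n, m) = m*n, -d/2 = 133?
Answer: 11351/15694 + 17*I ≈ 0.72327 + 17.0*I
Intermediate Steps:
d = -266 (d = -2*133 = -266)
N(J, r) = √(-103 + r)
E = -11351/15694 (E = -22702/((-118*(-266))) = -22702/31388 = -22702*1/31388 = -11351/15694 ≈ -0.72327)
N(-203, -186) - E = √(-103 - 186) - 1*(-11351/15694) = √(-289) + 11351/15694 = 17*I + 11351/15694 = 11351/15694 + 17*I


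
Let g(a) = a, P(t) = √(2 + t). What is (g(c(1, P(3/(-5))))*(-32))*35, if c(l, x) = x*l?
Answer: -224*√35 ≈ -1325.2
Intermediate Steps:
c(l, x) = l*x
(g(c(1, P(3/(-5))))*(-32))*35 = ((1*√(2 + 3/(-5)))*(-32))*35 = ((1*√(2 + 3*(-⅕)))*(-32))*35 = ((1*√(2 - ⅗))*(-32))*35 = ((1*√(7/5))*(-32))*35 = ((1*(√35/5))*(-32))*35 = ((√35/5)*(-32))*35 = -32*√35/5*35 = -224*√35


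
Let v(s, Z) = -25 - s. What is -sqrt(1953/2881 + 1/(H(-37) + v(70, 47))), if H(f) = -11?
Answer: -sqrt(62340581882)/305386 ≈ -0.81759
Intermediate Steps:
-sqrt(1953/2881 + 1/(H(-37) + v(70, 47))) = -sqrt(1953/2881 + 1/(-11 + (-25 - 1*70))) = -sqrt(1953*(1/2881) + 1/(-11 + (-25 - 70))) = -sqrt(1953/2881 + 1/(-11 - 95)) = -sqrt(1953/2881 + 1/(-106)) = -sqrt(1953/2881 - 1/106) = -sqrt(204137/305386) = -sqrt(62340581882)/305386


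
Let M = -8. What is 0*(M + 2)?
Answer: 0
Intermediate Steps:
0*(M + 2) = 0*(-8 + 2) = 0*(-6) = 0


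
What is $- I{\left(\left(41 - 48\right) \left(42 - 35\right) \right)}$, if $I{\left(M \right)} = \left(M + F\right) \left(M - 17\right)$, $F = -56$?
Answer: $-6930$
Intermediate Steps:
$I{\left(M \right)} = \left(-56 + M\right) \left(-17 + M\right)$ ($I{\left(M \right)} = \left(M - 56\right) \left(M - 17\right) = \left(-56 + M\right) \left(-17 + M\right)$)
$- I{\left(\left(41 - 48\right) \left(42 - 35\right) \right)} = - (952 + \left(\left(41 - 48\right) \left(42 - 35\right)\right)^{2} - 73 \left(41 - 48\right) \left(42 - 35\right)) = - (952 + \left(\left(-7\right) 7\right)^{2} - 73 \left(\left(-7\right) 7\right)) = - (952 + \left(-49\right)^{2} - -3577) = - (952 + 2401 + 3577) = \left(-1\right) 6930 = -6930$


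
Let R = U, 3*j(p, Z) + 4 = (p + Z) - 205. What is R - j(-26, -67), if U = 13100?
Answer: 39602/3 ≈ 13201.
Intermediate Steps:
j(p, Z) = -209/3 + Z/3 + p/3 (j(p, Z) = -4/3 + ((p + Z) - 205)/3 = -4/3 + ((Z + p) - 205)/3 = -4/3 + (-205 + Z + p)/3 = -4/3 + (-205/3 + Z/3 + p/3) = -209/3 + Z/3 + p/3)
R = 13100
R - j(-26, -67) = 13100 - (-209/3 + (1/3)*(-67) + (1/3)*(-26)) = 13100 - (-209/3 - 67/3 - 26/3) = 13100 - 1*(-302/3) = 13100 + 302/3 = 39602/3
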